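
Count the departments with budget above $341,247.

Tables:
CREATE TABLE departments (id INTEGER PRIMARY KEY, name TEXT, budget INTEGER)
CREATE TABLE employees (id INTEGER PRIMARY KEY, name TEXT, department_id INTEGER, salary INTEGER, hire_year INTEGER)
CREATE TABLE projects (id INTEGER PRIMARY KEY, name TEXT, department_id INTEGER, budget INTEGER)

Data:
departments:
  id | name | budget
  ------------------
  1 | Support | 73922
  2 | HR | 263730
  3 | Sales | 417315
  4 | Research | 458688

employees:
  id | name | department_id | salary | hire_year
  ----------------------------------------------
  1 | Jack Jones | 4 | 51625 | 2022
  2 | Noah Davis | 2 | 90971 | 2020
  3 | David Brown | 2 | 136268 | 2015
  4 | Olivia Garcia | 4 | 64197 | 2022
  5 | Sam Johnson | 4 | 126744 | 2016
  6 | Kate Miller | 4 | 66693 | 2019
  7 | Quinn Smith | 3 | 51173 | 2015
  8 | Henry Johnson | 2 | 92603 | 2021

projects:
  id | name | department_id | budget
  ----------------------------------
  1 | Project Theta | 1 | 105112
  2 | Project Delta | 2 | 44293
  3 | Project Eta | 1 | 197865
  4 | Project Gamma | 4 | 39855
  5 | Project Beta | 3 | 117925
SELECT COUNT(*) FROM departments WHERE budget > 341247

Execution result:
2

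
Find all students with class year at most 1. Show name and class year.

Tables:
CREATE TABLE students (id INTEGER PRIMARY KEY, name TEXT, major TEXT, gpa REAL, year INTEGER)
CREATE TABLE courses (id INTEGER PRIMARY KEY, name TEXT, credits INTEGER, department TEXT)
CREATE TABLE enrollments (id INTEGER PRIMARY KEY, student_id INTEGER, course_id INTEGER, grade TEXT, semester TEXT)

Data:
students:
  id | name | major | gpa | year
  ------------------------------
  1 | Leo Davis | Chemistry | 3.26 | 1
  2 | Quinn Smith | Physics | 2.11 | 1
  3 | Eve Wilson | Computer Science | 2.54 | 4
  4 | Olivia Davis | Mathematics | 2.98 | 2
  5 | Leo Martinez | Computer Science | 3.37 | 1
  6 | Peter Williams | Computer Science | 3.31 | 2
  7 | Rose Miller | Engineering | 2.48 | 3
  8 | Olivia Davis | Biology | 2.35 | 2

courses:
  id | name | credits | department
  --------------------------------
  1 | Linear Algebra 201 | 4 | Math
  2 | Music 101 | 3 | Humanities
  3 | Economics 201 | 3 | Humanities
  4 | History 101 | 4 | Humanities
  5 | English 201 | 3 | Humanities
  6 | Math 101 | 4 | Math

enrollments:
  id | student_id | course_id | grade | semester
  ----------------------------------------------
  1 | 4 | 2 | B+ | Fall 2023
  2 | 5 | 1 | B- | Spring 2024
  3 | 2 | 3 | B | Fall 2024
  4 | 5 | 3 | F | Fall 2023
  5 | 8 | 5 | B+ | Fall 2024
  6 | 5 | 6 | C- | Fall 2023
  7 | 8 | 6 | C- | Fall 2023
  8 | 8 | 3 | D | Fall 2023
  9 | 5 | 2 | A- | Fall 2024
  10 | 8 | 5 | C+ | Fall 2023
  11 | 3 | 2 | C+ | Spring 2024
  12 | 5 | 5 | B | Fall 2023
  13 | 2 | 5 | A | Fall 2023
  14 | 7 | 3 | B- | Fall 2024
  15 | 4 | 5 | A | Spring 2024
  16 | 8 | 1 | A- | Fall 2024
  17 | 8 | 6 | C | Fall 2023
SELECT name, year FROM students WHERE year <= 1

Execution result:
name | year
Leo Davis | 1
Quinn Smith | 1
Leo Martinez | 1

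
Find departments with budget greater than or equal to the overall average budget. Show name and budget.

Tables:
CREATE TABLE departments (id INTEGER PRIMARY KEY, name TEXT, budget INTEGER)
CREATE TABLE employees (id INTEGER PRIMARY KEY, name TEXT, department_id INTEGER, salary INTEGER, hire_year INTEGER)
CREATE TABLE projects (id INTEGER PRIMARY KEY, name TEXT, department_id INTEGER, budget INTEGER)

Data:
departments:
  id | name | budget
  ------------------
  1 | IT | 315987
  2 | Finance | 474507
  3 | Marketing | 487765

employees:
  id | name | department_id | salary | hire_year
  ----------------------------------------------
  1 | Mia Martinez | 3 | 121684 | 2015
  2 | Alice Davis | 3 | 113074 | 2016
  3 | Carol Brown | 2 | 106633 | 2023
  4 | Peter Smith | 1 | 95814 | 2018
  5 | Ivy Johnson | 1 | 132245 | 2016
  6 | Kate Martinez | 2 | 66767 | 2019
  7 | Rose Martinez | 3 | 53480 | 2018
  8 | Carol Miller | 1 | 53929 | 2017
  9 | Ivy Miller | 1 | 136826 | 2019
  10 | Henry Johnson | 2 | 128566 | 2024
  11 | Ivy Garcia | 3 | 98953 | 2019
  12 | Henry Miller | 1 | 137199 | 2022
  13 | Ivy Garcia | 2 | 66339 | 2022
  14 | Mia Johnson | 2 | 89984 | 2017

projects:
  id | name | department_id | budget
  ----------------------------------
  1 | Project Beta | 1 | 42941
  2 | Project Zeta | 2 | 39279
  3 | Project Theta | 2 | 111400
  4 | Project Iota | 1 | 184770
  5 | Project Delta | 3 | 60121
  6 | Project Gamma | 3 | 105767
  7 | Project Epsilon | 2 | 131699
SELECT name, budget FROM departments WHERE budget >= (SELECT AVG(budget) FROM departments)

Execution result:
name | budget
Finance | 474507
Marketing | 487765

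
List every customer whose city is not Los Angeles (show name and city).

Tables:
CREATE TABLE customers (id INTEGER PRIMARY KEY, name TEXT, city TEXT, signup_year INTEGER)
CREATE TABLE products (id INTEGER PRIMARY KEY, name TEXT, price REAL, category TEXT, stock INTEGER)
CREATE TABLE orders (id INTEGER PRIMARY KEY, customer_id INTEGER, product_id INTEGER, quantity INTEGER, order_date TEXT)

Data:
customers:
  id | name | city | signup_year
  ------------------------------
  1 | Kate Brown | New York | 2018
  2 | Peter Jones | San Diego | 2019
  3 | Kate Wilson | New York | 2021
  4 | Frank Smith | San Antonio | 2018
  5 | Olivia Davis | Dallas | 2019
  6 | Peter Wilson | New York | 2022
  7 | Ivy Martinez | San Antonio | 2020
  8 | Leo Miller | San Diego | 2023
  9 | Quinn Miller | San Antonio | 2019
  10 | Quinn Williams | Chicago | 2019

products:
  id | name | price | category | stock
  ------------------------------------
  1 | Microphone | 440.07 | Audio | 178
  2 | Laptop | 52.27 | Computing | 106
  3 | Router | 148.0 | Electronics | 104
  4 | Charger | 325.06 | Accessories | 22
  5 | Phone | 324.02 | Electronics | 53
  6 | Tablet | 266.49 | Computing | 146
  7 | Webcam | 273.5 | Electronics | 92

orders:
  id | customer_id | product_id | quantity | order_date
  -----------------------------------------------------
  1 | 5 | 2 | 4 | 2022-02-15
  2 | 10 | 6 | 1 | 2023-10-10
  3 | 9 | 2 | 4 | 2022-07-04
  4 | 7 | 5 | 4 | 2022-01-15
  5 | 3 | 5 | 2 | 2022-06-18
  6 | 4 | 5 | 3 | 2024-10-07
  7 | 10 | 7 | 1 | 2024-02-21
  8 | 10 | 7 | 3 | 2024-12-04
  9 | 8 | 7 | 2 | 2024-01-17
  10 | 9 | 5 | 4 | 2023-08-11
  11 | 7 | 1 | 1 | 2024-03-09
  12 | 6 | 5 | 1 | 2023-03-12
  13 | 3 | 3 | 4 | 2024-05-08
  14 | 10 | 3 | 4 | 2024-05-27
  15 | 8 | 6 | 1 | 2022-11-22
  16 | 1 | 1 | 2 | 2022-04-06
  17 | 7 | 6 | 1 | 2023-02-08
SELECT name, city FROM customers WHERE city <> 'Los Angeles'

Execution result:
name | city
Kate Brown | New York
Peter Jones | San Diego
Kate Wilson | New York
Frank Smith | San Antonio
Olivia Davis | Dallas
Peter Wilson | New York
Ivy Martinez | San Antonio
Leo Miller | San Diego
Quinn Miller | San Antonio
Quinn Williams | Chicago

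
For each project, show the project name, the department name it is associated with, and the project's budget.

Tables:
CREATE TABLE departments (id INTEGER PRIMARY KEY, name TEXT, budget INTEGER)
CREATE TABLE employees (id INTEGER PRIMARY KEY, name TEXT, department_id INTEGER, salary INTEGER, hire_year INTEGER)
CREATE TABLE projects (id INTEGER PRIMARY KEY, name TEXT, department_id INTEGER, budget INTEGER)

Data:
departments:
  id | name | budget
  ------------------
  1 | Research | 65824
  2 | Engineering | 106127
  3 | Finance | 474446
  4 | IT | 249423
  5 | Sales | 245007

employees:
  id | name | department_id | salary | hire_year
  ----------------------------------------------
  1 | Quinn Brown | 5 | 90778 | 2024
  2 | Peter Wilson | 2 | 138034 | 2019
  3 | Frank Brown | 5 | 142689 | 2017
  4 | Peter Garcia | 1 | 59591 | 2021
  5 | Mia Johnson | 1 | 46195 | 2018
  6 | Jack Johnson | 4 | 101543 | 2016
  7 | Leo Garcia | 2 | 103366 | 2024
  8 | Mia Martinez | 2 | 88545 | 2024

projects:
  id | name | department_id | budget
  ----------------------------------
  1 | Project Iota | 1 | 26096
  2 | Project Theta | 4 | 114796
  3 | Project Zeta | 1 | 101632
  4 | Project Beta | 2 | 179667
SELECT c.name, p.name AS department, c.budget FROM projects c JOIN departments p ON c.department_id = p.id

Execution result:
name | department | budget
Project Iota | Research | 26096
Project Theta | IT | 114796
Project Zeta | Research | 101632
Project Beta | Engineering | 179667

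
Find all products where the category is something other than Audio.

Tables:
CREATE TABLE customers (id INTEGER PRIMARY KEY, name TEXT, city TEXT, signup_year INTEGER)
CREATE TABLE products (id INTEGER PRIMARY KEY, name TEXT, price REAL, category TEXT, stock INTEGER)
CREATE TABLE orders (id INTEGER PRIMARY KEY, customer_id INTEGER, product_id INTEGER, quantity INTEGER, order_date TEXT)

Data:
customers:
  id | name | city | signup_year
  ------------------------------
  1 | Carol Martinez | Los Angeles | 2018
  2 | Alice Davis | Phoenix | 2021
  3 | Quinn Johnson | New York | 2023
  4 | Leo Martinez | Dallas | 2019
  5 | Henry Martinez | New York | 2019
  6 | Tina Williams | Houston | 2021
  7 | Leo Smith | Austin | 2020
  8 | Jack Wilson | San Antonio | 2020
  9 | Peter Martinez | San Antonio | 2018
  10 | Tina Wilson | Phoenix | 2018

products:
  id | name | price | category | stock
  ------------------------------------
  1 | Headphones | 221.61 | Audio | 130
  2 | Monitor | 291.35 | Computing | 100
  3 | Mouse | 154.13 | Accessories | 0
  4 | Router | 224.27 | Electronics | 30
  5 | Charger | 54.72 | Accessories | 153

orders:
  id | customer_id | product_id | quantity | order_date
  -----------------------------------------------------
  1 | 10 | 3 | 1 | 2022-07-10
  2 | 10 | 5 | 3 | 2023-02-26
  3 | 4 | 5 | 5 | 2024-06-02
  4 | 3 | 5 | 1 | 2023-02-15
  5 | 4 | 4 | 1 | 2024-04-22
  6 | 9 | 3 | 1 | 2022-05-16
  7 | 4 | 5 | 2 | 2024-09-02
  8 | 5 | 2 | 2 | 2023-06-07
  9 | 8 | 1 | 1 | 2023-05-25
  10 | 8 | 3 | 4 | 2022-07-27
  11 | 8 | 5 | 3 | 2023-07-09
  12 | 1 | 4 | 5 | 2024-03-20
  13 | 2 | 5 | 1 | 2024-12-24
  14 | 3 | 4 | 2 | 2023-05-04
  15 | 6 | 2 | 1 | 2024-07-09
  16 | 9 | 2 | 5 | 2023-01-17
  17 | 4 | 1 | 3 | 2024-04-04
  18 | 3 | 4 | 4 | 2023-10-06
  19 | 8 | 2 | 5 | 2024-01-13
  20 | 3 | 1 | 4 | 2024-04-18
SELECT name, category FROM products WHERE category <> 'Audio'

Execution result:
name | category
Monitor | Computing
Mouse | Accessories
Router | Electronics
Charger | Accessories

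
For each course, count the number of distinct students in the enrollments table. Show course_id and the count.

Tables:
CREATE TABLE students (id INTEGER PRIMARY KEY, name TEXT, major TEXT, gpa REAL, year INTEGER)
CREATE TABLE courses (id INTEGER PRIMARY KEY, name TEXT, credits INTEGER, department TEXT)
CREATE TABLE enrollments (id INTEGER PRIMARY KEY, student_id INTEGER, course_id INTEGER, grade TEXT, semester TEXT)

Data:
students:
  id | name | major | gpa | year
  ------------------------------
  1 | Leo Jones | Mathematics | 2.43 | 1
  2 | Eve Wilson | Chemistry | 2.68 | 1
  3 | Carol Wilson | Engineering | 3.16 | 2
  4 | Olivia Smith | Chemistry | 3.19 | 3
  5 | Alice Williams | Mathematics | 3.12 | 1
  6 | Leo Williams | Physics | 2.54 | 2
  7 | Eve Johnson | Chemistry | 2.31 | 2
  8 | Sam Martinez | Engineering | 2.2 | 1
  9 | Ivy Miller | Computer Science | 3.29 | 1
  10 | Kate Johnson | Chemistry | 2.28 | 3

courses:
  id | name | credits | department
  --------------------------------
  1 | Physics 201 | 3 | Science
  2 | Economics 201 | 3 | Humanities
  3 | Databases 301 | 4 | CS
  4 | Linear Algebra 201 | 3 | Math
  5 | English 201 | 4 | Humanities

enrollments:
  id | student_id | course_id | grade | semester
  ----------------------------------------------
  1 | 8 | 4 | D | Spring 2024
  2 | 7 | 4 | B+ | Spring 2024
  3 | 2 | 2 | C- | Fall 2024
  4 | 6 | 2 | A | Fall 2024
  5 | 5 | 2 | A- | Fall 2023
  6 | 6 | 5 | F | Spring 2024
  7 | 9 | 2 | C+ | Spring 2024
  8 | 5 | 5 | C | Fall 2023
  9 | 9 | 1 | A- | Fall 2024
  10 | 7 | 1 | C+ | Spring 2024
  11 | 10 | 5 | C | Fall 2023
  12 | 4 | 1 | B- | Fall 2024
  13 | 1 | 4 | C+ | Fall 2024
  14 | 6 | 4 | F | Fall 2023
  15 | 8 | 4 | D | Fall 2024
SELECT course_id, COUNT(DISTINCT student_id) AS distinct_student_count FROM enrollments GROUP BY course_id

Execution result:
course_id | distinct_student_count
1 | 3
2 | 4
4 | 4
5 | 3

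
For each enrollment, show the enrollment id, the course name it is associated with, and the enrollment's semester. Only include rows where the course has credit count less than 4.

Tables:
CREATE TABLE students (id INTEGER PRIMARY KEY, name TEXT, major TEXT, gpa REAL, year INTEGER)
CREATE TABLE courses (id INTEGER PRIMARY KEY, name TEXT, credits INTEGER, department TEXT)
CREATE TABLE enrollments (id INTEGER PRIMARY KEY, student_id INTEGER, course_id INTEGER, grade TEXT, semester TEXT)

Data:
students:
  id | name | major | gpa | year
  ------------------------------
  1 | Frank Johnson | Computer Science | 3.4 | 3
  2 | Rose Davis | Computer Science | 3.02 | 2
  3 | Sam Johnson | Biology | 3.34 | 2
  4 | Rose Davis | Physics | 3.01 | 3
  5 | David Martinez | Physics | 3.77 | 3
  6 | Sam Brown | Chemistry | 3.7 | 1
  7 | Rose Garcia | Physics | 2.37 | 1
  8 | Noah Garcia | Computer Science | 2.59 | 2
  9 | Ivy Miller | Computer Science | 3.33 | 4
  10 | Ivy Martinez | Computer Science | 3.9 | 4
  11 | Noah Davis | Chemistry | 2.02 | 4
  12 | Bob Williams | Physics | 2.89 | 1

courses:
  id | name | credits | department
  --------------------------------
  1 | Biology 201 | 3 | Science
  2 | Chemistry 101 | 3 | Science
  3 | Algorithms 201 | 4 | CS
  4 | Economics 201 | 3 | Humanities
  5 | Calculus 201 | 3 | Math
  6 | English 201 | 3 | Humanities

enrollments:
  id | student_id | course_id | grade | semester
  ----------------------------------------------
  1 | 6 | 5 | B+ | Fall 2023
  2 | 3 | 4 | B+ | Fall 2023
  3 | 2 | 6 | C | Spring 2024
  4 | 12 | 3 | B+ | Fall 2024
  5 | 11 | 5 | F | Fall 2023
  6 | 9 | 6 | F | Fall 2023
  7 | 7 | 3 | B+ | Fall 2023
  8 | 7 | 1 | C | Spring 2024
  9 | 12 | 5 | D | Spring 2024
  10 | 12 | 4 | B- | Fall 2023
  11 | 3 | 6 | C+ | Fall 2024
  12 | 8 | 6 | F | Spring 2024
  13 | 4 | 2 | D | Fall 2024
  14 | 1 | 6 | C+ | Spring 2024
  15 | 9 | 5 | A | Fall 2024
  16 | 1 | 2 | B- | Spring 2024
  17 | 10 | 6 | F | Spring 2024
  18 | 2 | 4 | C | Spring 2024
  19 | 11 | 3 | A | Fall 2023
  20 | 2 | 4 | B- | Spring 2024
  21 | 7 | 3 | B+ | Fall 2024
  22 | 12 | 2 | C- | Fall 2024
SELECT c.id, p.name AS course, c.semester FROM enrollments c JOIN courses p ON c.course_id = p.id WHERE p.credits < 4

Execution result:
id | course | semester
1 | Calculus 201 | Fall 2023
2 | Economics 201 | Fall 2023
3 | English 201 | Spring 2024
5 | Calculus 201 | Fall 2023
6 | English 201 | Fall 2023
8 | Biology 201 | Spring 2024
9 | Calculus 201 | Spring 2024
10 | Economics 201 | Fall 2023
11 | English 201 | Fall 2024
12 | English 201 | Spring 2024
13 | Chemistry 101 | Fall 2024
14 | English 201 | Spring 2024
15 | Calculus 201 | Fall 2024
16 | Chemistry 101 | Spring 2024
17 | English 201 | Spring 2024
18 | Economics 201 | Spring 2024
20 | Economics 201 | Spring 2024
22 | Chemistry 101 | Fall 2024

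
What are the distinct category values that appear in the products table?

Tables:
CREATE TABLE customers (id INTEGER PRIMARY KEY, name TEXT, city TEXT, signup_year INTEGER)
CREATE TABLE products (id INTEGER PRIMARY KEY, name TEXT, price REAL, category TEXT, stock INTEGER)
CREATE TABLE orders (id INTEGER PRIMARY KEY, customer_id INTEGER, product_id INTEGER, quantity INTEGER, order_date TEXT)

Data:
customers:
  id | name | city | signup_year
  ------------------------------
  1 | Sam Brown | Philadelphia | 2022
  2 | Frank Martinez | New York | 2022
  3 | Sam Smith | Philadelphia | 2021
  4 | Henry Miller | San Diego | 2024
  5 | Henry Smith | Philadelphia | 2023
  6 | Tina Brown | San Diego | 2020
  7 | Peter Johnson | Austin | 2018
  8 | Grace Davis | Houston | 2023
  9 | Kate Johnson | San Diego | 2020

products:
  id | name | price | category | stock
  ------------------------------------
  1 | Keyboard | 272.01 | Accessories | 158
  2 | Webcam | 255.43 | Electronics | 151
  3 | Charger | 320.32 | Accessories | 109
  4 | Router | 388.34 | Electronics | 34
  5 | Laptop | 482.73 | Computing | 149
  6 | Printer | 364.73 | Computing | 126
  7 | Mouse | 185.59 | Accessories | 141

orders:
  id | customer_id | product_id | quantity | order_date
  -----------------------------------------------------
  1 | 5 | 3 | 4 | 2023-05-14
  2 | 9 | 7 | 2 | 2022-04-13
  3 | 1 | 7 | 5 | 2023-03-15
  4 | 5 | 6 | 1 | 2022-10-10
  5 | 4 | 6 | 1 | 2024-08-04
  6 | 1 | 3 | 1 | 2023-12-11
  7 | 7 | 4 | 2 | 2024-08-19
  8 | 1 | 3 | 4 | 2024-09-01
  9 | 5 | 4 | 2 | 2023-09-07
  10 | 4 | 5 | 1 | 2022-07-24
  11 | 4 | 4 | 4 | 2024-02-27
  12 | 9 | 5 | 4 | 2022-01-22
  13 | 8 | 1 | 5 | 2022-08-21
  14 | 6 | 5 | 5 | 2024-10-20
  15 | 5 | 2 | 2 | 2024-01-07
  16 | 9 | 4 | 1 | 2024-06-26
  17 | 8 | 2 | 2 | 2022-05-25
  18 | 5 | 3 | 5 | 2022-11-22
SELECT DISTINCT category FROM products

Execution result:
category
Accessories
Electronics
Computing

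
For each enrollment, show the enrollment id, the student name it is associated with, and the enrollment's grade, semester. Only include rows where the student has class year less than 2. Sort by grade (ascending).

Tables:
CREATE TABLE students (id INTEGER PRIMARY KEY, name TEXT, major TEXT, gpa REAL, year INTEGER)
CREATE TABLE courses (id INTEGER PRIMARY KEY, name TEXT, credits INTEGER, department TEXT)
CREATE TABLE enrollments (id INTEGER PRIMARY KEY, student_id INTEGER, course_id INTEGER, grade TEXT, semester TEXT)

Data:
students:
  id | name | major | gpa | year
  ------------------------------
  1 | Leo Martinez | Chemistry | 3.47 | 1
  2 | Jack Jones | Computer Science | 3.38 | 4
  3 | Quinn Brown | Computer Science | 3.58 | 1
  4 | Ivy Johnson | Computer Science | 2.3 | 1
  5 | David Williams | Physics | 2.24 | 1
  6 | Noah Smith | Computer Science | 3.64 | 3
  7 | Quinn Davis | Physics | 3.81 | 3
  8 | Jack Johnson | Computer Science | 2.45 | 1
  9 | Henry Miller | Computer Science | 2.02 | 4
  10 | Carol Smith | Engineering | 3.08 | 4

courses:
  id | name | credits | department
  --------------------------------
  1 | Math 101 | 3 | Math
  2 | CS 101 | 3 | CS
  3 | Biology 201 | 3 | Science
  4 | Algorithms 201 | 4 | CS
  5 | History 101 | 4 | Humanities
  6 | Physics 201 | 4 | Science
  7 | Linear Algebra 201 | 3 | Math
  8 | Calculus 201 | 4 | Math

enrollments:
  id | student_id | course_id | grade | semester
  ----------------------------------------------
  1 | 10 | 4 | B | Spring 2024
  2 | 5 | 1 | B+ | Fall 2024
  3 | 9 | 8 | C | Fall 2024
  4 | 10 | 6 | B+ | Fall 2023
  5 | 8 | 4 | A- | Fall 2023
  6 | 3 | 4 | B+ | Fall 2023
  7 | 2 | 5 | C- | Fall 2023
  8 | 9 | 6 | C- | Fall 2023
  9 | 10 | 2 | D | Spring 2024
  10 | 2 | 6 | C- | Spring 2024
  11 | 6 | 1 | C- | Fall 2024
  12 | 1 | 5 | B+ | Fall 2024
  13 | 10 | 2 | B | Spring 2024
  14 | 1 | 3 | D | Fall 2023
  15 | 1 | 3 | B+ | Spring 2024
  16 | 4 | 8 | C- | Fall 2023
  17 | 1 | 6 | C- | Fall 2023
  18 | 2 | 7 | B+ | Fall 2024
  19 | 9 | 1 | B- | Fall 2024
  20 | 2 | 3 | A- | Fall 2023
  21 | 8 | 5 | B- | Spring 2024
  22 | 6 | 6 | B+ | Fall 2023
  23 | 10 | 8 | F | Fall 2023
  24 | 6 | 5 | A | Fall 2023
SELECT c.id, p.name AS student, c.grade, c.semester FROM enrollments c JOIN students p ON c.student_id = p.id WHERE p.year < 2 ORDER BY c.grade ASC

Execution result:
id | student | grade | semester
5 | Jack Johnson | A- | Fall 2023
2 | David Williams | B+ | Fall 2024
6 | Quinn Brown | B+ | Fall 2023
12 | Leo Martinez | B+ | Fall 2024
15 | Leo Martinez | B+ | Spring 2024
21 | Jack Johnson | B- | Spring 2024
16 | Ivy Johnson | C- | Fall 2023
17 | Leo Martinez | C- | Fall 2023
14 | Leo Martinez | D | Fall 2023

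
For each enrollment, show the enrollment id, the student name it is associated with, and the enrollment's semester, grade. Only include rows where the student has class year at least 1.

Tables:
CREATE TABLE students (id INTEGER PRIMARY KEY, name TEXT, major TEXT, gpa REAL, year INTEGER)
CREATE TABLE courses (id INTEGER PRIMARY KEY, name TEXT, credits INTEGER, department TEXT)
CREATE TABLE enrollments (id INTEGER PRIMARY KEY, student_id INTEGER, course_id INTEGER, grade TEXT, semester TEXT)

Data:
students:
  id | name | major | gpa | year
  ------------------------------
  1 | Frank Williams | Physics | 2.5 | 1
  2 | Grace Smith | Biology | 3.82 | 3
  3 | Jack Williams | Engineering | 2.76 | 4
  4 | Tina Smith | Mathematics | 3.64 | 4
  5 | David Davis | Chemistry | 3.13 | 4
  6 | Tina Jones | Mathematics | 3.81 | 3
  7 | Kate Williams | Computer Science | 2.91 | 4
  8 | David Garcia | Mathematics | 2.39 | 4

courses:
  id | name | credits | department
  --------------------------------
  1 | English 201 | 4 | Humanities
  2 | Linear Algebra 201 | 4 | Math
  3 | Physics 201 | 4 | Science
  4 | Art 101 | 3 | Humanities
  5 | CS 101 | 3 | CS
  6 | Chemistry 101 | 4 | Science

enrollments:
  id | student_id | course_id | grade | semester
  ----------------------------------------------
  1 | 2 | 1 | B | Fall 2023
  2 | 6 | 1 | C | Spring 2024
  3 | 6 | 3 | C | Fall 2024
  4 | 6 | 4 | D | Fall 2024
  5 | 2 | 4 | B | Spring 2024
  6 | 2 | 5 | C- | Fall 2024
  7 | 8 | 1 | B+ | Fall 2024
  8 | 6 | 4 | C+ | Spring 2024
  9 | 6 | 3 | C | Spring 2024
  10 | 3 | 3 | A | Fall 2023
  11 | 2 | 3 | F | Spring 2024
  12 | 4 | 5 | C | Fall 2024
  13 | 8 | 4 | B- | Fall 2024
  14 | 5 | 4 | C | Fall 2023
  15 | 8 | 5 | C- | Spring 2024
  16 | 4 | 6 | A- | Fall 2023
SELECT c.id, p.name AS student, c.semester, c.grade FROM enrollments c JOIN students p ON c.student_id = p.id WHERE p.year >= 1

Execution result:
id | student | semester | grade
1 | Grace Smith | Fall 2023 | B
2 | Tina Jones | Spring 2024 | C
3 | Tina Jones | Fall 2024 | C
4 | Tina Jones | Fall 2024 | D
5 | Grace Smith | Spring 2024 | B
6 | Grace Smith | Fall 2024 | C-
7 | David Garcia | Fall 2024 | B+
8 | Tina Jones | Spring 2024 | C+
9 | Tina Jones | Spring 2024 | C
10 | Jack Williams | Fall 2023 | A
11 | Grace Smith | Spring 2024 | F
12 | Tina Smith | Fall 2024 | C
13 | David Garcia | Fall 2024 | B-
14 | David Davis | Fall 2023 | C
15 | David Garcia | Spring 2024 | C-
16 | Tina Smith | Fall 2023 | A-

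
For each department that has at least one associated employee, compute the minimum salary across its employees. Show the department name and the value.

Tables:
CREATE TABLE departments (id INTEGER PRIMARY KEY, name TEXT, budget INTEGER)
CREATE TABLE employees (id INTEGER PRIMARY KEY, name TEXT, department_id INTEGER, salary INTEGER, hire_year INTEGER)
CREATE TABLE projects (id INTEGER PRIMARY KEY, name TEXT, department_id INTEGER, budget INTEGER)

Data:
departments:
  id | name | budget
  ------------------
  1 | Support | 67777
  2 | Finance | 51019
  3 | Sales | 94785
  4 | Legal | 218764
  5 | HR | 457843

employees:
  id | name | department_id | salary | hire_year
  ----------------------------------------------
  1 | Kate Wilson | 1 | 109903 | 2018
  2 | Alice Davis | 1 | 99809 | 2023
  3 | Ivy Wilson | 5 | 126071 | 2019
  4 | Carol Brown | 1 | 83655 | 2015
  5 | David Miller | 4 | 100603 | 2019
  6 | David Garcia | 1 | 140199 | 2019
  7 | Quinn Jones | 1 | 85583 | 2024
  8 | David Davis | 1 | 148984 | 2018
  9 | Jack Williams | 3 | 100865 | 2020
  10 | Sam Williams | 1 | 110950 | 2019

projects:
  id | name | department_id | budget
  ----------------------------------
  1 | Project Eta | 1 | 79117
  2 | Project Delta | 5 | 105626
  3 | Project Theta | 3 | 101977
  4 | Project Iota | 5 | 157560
SELECT p.name, MIN(c.salary) AS min_salary FROM employees c JOIN departments p ON c.department_id = p.id GROUP BY p.id, p.name

Execution result:
name | min_salary
Support | 83655
Sales | 100865
Legal | 100603
HR | 126071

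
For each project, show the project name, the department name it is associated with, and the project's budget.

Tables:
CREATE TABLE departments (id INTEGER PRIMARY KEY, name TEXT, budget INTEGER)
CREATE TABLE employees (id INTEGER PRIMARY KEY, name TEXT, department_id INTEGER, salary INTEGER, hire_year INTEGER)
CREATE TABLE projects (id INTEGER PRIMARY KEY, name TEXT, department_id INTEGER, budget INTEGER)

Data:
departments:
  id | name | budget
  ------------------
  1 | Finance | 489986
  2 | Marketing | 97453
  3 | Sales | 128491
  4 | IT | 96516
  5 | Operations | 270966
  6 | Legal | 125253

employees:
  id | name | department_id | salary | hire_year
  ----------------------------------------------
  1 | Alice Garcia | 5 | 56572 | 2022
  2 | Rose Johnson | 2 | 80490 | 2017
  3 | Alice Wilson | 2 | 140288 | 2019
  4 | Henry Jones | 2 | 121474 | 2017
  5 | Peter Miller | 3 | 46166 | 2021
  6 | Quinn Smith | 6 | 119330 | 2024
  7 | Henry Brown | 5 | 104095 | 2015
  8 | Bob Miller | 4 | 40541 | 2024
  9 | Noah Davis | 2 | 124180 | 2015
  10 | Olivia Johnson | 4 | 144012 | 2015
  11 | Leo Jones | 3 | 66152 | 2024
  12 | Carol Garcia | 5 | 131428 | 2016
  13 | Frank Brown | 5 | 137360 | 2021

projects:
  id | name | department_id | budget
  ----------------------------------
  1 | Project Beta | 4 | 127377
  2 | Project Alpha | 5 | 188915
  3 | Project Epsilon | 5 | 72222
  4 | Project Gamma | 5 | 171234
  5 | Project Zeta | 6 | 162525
SELECT c.name, p.name AS department, c.budget FROM projects c JOIN departments p ON c.department_id = p.id

Execution result:
name | department | budget
Project Beta | IT | 127377
Project Alpha | Operations | 188915
Project Epsilon | Operations | 72222
Project Gamma | Operations | 171234
Project Zeta | Legal | 162525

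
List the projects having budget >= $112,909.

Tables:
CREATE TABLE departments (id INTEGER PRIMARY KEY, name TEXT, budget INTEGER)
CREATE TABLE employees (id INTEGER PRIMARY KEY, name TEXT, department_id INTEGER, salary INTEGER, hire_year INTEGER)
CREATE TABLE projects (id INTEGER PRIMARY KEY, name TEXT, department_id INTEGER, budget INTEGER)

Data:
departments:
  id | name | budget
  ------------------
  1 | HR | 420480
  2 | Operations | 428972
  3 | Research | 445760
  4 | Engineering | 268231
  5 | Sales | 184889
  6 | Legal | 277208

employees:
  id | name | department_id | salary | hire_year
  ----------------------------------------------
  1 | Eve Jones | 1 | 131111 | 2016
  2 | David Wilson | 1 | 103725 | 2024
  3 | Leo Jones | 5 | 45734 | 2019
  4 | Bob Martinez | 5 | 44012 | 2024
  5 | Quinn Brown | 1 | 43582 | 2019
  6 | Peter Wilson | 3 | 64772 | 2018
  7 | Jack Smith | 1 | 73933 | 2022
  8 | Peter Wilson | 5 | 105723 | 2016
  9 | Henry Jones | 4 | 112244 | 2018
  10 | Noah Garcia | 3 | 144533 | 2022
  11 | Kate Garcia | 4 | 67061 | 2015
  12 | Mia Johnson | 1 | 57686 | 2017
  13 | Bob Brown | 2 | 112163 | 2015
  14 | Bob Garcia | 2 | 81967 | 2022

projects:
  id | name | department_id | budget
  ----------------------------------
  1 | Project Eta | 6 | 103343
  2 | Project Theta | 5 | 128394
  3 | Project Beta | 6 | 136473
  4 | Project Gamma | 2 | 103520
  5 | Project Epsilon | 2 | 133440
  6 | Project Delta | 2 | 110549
SELECT name, budget FROM projects WHERE budget >= 112909

Execution result:
name | budget
Project Theta | 128394
Project Beta | 136473
Project Epsilon | 133440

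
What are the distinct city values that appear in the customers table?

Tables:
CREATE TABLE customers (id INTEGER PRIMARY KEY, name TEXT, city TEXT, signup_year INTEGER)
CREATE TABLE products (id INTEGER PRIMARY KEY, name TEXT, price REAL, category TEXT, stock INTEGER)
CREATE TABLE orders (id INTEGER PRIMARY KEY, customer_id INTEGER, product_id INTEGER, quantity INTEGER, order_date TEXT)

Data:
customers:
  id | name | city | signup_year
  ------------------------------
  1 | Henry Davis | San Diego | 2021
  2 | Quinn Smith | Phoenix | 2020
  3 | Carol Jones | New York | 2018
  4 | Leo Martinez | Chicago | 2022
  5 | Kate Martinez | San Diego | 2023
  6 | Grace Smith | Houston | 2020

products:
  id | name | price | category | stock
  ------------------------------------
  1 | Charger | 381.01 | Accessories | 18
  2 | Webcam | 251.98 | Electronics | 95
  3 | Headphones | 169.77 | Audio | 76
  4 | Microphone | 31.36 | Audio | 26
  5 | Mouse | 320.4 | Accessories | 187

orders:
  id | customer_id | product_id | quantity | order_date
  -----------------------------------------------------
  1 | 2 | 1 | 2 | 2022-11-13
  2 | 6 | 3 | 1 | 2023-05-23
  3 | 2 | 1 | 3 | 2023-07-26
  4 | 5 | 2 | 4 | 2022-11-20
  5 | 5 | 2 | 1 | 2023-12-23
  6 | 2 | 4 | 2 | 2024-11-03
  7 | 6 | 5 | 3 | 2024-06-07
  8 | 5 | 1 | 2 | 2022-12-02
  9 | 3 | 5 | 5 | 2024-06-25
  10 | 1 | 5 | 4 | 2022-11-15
SELECT DISTINCT city FROM customers

Execution result:
city
San Diego
Phoenix
New York
Chicago
Houston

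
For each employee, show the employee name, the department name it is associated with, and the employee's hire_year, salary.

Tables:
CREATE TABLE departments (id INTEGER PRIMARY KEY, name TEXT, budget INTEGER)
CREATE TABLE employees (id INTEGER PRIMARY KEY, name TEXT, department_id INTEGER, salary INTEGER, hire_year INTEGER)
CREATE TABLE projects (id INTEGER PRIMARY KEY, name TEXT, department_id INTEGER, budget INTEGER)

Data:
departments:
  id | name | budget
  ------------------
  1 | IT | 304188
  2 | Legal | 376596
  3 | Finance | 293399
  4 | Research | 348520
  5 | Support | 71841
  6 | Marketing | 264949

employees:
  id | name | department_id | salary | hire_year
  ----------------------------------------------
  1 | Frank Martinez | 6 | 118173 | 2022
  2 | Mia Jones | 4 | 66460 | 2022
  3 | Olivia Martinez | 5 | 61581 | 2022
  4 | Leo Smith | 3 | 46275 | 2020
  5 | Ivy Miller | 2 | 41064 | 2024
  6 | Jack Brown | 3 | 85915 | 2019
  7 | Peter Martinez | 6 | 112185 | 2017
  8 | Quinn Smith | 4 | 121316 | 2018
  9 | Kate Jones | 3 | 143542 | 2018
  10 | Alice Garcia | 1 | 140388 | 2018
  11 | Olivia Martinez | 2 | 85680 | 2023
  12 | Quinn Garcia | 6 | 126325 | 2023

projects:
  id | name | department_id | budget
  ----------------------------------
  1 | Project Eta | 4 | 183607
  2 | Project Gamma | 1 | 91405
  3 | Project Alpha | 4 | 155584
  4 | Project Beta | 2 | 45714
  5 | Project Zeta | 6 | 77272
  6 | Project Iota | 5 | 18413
SELECT c.name, p.name AS department, c.hire_year, c.salary FROM employees c JOIN departments p ON c.department_id = p.id

Execution result:
name | department | hire_year | salary
Frank Martinez | Marketing | 2022 | 118173
Mia Jones | Research | 2022 | 66460
Olivia Martinez | Support | 2022 | 61581
Leo Smith | Finance | 2020 | 46275
Ivy Miller | Legal | 2024 | 41064
Jack Brown | Finance | 2019 | 85915
Peter Martinez | Marketing | 2017 | 112185
Quinn Smith | Research | 2018 | 121316
Kate Jones | Finance | 2018 | 143542
Alice Garcia | IT | 2018 | 140388
Olivia Martinez | Legal | 2023 | 85680
Quinn Garcia | Marketing | 2023 | 126325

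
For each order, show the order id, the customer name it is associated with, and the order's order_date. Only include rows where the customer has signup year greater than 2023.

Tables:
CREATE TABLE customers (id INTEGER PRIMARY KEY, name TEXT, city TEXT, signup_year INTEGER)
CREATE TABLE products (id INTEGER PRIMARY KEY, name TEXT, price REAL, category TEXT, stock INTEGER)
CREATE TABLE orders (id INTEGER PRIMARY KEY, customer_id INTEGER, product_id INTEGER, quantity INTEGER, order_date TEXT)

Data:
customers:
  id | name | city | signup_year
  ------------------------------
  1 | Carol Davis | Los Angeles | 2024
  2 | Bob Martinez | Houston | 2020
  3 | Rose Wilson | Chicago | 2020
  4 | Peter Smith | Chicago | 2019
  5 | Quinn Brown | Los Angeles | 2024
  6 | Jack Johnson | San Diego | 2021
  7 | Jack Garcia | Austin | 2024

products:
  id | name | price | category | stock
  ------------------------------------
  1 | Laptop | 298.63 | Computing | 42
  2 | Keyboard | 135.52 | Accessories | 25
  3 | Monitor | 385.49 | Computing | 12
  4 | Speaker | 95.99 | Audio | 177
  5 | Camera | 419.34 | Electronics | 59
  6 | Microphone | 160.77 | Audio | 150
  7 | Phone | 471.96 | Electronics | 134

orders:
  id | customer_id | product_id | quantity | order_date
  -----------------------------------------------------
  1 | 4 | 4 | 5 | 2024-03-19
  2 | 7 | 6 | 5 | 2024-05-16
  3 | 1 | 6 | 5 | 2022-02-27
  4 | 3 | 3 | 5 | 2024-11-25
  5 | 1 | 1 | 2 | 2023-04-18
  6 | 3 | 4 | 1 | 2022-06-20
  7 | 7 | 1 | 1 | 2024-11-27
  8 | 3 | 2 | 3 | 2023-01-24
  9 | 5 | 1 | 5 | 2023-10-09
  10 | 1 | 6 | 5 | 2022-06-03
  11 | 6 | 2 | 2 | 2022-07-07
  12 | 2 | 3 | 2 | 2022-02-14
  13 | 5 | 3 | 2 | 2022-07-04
SELECT c.id, p.name AS customer, c.order_date FROM orders c JOIN customers p ON c.customer_id = p.id WHERE p.signup_year > 2023

Execution result:
id | customer | order_date
2 | Jack Garcia | 2024-05-16
3 | Carol Davis | 2022-02-27
5 | Carol Davis | 2023-04-18
7 | Jack Garcia | 2024-11-27
9 | Quinn Brown | 2023-10-09
10 | Carol Davis | 2022-06-03
13 | Quinn Brown | 2022-07-04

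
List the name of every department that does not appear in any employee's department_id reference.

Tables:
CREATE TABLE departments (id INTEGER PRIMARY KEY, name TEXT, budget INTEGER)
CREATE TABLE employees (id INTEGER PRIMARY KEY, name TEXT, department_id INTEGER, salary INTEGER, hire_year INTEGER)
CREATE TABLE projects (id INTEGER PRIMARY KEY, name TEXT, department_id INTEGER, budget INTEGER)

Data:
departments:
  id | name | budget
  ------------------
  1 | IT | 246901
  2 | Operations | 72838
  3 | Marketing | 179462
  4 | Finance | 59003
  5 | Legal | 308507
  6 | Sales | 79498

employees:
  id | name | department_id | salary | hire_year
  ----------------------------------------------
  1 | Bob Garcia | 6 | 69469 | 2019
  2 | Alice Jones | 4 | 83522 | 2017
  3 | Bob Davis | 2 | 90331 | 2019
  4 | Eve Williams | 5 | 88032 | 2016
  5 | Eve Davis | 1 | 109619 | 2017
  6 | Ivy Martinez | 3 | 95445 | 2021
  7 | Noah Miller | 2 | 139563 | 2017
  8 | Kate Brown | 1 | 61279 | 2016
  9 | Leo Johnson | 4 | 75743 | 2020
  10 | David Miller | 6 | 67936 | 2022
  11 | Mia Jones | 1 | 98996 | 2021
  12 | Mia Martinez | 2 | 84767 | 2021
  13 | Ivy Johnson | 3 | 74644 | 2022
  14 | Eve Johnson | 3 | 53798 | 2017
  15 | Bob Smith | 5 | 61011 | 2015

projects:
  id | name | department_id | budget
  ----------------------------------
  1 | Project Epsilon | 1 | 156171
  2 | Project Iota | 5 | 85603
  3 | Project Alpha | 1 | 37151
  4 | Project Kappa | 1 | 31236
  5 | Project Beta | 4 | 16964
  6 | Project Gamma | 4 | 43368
SELECT p.name FROM departments p LEFT JOIN employees c ON c.department_id = p.id WHERE c.id IS NULL

Execution result:
(no rows)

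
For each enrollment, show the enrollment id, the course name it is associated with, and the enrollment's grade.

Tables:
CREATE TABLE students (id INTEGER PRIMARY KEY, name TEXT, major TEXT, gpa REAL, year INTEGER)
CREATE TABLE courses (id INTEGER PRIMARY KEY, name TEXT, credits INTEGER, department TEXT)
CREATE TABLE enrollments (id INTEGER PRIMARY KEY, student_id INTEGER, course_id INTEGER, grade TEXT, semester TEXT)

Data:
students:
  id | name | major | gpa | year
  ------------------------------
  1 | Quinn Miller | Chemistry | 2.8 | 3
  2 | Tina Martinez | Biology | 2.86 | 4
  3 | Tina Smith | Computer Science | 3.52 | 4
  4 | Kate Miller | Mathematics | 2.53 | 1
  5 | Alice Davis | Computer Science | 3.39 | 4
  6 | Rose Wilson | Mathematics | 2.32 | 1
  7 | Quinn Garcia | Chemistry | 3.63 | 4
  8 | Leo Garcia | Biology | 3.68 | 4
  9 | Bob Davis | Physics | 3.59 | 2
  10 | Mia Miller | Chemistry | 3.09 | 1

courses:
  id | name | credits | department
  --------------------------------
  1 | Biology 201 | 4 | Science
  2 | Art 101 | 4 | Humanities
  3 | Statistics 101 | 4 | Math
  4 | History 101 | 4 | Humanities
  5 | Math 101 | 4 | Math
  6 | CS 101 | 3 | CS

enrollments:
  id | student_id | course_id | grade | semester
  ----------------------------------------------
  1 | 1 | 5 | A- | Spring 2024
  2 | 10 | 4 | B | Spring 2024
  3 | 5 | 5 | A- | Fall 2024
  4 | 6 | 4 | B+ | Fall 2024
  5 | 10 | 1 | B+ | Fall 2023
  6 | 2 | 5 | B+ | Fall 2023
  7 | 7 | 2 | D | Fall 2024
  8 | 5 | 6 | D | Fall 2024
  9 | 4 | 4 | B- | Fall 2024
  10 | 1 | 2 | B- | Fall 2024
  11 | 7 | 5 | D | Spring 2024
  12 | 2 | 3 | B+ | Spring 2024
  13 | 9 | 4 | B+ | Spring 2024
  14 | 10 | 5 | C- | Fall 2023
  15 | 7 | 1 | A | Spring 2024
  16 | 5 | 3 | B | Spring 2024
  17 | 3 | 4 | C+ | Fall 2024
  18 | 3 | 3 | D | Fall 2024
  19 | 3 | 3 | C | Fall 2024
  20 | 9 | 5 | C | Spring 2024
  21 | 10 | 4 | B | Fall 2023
SELECT c.id, p.name AS course, c.grade FROM enrollments c JOIN courses p ON c.course_id = p.id

Execution result:
id | course | grade
1 | Math 101 | A-
2 | History 101 | B
3 | Math 101 | A-
4 | History 101 | B+
5 | Biology 201 | B+
6 | Math 101 | B+
7 | Art 101 | D
8 | CS 101 | D
9 | History 101 | B-
10 | Art 101 | B-
11 | Math 101 | D
12 | Statistics 101 | B+
13 | History 101 | B+
14 | Math 101 | C-
15 | Biology 201 | A
16 | Statistics 101 | B
17 | History 101 | C+
18 | Statistics 101 | D
19 | Statistics 101 | C
20 | Math 101 | C
21 | History 101 | B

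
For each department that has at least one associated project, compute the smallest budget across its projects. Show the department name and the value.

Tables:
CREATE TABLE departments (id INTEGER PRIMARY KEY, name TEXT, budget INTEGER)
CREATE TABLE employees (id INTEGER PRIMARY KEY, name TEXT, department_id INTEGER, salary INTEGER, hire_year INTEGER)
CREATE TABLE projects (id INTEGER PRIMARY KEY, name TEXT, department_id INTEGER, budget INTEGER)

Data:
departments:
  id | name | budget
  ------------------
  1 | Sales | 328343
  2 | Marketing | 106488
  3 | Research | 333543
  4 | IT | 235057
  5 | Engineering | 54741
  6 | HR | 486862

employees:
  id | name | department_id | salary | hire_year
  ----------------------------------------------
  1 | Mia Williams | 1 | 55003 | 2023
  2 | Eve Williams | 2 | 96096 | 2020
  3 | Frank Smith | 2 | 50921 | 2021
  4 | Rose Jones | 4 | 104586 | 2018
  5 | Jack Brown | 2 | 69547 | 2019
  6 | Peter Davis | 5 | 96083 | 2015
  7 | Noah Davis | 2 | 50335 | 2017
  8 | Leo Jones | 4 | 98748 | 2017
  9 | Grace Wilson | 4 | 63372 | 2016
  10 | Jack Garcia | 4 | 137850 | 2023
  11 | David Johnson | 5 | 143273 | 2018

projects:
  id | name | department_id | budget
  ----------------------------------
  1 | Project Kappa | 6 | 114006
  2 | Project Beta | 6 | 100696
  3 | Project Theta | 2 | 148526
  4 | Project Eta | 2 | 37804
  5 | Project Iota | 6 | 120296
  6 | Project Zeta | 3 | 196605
SELECT p.name, MIN(c.budget) AS min_budget FROM projects c JOIN departments p ON c.department_id = p.id GROUP BY p.id, p.name

Execution result:
name | min_budget
Marketing | 37804
Research | 196605
HR | 100696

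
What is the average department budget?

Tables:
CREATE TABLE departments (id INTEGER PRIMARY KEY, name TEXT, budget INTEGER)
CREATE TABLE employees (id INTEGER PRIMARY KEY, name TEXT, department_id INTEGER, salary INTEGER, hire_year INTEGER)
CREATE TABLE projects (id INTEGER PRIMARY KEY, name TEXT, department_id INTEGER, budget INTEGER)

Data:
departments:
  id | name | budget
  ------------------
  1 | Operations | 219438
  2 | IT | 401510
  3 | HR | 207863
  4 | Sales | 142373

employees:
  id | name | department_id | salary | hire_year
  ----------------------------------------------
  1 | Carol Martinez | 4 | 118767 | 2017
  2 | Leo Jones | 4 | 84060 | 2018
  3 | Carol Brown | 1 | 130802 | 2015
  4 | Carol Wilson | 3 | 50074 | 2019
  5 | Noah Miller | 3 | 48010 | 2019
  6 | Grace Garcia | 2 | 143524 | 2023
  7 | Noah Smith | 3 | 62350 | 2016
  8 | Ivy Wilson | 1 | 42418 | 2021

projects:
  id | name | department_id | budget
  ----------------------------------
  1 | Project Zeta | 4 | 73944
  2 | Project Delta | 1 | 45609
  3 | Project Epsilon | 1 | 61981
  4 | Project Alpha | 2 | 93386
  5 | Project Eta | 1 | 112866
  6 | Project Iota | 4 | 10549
SELECT AVG(budget) FROM departments

Execution result:
242796.00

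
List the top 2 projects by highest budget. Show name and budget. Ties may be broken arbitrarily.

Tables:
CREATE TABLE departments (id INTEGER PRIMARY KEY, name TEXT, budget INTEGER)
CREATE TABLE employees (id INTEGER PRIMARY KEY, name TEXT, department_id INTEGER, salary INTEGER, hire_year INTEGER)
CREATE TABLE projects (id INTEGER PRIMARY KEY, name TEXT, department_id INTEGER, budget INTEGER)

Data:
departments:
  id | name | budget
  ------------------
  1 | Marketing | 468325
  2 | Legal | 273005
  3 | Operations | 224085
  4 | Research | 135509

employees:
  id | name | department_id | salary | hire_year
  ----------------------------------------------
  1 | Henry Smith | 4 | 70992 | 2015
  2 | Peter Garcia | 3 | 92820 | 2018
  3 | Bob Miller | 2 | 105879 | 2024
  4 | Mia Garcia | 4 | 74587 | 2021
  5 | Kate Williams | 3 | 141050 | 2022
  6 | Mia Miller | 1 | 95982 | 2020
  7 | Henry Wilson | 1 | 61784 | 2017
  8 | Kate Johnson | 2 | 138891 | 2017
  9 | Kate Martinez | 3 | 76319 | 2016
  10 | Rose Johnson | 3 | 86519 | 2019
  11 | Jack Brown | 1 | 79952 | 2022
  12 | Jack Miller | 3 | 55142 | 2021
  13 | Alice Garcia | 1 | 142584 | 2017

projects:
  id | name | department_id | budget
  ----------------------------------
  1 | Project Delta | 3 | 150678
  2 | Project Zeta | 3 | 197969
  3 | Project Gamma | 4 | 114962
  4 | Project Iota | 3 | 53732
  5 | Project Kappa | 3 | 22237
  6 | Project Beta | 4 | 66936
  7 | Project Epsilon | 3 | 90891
SELECT name, budget FROM projects ORDER BY budget DESC LIMIT 2

Execution result:
name | budget
Project Zeta | 197969
Project Delta | 150678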